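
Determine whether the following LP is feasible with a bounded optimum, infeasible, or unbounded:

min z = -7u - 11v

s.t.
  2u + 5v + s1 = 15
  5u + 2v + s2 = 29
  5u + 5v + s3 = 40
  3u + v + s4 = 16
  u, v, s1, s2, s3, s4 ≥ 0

Feasible with a bounded optimal solution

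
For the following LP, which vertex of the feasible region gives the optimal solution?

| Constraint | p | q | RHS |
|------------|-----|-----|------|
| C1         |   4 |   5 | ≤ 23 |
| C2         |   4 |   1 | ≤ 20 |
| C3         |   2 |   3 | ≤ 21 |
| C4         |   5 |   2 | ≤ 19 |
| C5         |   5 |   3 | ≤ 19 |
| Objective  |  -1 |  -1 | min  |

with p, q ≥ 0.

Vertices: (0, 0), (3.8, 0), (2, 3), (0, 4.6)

Evaluate the objective at each vertex of the feasible region:
  z(0, 0) = 0
  z(3.8, 0) = -3.8
  z(2, 3) = -5  ←
  z(0, 4.6) = -4.6
The minimum is at p = 2, q = 3.

(2, 3)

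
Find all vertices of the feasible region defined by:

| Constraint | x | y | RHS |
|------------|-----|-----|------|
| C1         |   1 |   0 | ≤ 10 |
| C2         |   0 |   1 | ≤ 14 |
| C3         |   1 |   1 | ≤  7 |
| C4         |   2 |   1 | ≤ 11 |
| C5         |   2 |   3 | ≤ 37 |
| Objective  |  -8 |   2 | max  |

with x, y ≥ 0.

(0, 0), (5.5, 0), (4, 3), (0, 7)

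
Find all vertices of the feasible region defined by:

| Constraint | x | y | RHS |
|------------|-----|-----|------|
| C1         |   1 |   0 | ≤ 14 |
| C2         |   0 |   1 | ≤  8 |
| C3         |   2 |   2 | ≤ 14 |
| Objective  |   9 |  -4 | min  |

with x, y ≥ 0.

(0, 0), (7, 0), (0, 7)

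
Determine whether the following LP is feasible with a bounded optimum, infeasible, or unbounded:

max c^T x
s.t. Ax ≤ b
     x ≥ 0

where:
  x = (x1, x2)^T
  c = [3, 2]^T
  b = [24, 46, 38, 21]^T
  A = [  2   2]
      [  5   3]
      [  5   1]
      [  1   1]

Feasible with a bounded optimal solution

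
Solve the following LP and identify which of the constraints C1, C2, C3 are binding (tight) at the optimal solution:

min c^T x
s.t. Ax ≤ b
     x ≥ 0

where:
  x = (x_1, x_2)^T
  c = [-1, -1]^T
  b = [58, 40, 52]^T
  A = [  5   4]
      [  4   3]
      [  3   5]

At x_1 = 4, x_2 = 8, compute slack b - a·x for each constraint:
  C1: 58 − 52 = 6  (slack)
  C2: 40 − 40 = 0  (binding)
  C3: 52 − 52 = 0  (binding)

Optimal: x_1 = 4, x_2 = 8
Binding: C2, C3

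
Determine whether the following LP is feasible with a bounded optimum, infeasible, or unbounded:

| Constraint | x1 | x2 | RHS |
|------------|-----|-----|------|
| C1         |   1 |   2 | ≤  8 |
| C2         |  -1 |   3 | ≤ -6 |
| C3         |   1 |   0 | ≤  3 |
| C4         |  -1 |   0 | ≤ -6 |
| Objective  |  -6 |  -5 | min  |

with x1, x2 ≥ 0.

Infeasible (no feasible solution exists)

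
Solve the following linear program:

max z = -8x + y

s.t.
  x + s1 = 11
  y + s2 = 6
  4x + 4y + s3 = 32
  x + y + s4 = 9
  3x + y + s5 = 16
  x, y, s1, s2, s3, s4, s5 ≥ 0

Evaluate the objective at each vertex of the feasible region:
  z(0, 0) = 0
  z(5.333, 0) = -42.67
  z(4, 4) = -28
  z(2, 6) = -10
  z(0, 6) = 6  ←
The maximum is at x = 0, y = 6.

x = 0, y = 6, z = 6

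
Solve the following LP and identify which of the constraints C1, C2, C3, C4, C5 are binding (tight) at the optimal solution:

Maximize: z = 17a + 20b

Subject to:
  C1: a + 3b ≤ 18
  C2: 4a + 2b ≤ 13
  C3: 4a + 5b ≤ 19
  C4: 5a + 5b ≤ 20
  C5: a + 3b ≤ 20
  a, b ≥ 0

At a = 1, b = 3, compute slack b - a·x for each constraint:
  C1: 18 − 10 = 8  (slack)
  C2: 13 − 10 = 3  (slack)
  C3: 19 − 19 = 0  (binding)
  C4: 20 − 20 = 0  (binding)
  C5: 20 − 10 = 10  (slack)

Optimal: a = 1, b = 3
Binding: C3, C4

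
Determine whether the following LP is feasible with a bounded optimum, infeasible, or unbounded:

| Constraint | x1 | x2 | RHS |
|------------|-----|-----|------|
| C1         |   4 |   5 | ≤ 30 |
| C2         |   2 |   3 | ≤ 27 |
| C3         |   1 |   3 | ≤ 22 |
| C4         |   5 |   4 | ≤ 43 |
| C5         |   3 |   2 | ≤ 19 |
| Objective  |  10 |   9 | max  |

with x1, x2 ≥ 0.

Feasible with a bounded optimal solution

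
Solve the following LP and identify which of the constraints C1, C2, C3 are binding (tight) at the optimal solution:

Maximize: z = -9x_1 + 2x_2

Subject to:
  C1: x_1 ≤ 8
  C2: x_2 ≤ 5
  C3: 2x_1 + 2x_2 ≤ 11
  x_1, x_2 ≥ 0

At x_1 = 0, x_2 = 5, compute slack b - a·x for each constraint:
  C1: 8 − 0 = 8  (slack)
  C2: 5 − 5 = 0  (binding)
  C3: 11 − 10 = 1  (slack)

Optimal: x_1 = 0, x_2 = 5
Binding: C2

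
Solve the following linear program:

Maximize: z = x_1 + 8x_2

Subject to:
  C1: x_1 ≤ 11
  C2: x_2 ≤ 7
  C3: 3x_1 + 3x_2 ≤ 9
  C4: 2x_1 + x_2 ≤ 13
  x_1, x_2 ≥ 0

Evaluate the objective at each vertex of the feasible region:
  z(0, 0) = 0
  z(3, 0) = 3
  z(0, 3) = 24  ←
The maximum is at x_1 = 0, x_2 = 3.

x_1 = 0, x_2 = 3, z = 24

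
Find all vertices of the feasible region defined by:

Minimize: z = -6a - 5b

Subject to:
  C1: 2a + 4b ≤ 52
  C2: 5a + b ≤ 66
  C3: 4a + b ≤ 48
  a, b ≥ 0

(0, 0), (12, 0), (10, 8), (0, 13)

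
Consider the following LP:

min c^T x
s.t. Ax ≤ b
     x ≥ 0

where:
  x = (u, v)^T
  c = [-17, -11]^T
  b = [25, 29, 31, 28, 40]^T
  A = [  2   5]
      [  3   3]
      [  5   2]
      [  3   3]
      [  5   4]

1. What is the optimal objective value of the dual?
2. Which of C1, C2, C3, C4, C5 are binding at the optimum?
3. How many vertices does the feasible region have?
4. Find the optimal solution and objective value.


1. -118
2. C1, C3
3. 4
4. u = 5, v = 3, z = -118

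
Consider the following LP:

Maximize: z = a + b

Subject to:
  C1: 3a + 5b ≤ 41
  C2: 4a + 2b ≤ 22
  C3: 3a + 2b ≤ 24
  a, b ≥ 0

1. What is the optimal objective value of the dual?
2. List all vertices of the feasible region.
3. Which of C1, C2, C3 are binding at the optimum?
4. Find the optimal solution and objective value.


1. 9
2. (0, 0), (5.5, 0), (2, 7), (0, 8.2)
3. C1, C2
4. a = 2, b = 7, z = 9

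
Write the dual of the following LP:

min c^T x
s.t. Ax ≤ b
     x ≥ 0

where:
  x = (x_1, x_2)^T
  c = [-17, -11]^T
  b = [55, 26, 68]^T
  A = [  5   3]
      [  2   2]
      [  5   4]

Primal min cᵀx s.t. Ax ≤ b, x ≥ 0  →  Dual max −bᵀy s.t. Aᵀy ≥ −c, y ≥ 0.

Maximize: z = -55y1 - 26y2 - 68y3

Subject to:
  5y1 + 2y2 + 5y3 ≥ 17
  3y1 + 2y2 + 4y3 ≥ 11
  y1, y2, y3 ≥ 0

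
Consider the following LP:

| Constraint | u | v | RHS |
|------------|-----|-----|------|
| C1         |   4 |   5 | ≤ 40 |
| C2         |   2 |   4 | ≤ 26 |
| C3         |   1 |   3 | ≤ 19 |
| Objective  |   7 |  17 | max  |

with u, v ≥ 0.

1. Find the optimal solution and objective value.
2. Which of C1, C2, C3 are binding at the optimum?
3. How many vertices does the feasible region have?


1. u = 1, v = 6, z = 109
2. C2, C3
3. 5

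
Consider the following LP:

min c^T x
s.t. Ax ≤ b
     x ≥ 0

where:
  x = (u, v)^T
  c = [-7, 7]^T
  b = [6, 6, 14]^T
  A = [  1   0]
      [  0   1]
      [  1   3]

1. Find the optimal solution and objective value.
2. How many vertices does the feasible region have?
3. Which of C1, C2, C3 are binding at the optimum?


1. u = 6, v = 0, z = -42
2. 4
3. C1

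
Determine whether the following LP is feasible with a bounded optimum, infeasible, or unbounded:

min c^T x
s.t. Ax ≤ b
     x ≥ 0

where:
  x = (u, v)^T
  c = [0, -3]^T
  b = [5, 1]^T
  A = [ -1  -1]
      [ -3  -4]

Unbounded (objective can decrease without bound)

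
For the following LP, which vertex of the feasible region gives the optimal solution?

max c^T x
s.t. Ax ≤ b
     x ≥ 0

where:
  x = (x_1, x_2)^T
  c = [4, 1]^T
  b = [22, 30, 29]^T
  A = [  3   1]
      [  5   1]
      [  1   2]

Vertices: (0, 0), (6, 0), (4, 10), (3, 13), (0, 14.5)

Evaluate the objective at each vertex of the feasible region:
  z(0, 0) = 0
  z(6, 0) = 24
  z(4, 10) = 26  ←
  z(3, 13) = 25
  z(0, 14.5) = 14.5
The maximum is at x_1 = 4, x_2 = 10.

(4, 10)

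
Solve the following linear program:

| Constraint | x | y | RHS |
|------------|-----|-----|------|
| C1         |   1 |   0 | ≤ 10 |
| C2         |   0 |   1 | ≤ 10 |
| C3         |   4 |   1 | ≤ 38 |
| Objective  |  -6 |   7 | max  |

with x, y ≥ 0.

Evaluate the objective at each vertex of the feasible region:
  z(0, 0) = 0
  z(9.5, 0) = -57
  z(7, 10) = 28
  z(0, 10) = 70  ←
The maximum is at x = 0, y = 10.

x = 0, y = 10, z = 70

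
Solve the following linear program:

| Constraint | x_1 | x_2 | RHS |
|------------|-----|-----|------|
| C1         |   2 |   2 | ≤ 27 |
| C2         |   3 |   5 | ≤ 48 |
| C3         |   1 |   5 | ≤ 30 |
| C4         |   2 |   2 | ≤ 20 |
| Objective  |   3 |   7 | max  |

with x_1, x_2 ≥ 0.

Evaluate the objective at each vertex of the feasible region:
  z(0, 0) = 0
  z(10, 0) = 30
  z(5, 5) = 50  ←
  z(0, 6) = 42
The maximum is at x_1 = 5, x_2 = 5.

x_1 = 5, x_2 = 5, z = 50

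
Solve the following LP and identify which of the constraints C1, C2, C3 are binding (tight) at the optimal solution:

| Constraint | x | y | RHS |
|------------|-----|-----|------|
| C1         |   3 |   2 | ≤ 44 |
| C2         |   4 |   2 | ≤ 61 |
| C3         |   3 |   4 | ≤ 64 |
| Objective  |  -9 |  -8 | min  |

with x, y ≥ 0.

At x = 8, y = 10, compute slack b - a·x for each constraint:
  C1: 44 − 44 = 0  (binding)
  C2: 61 − 52 = 9  (slack)
  C3: 64 − 64 = 0  (binding)

Optimal: x = 8, y = 10
Binding: C1, C3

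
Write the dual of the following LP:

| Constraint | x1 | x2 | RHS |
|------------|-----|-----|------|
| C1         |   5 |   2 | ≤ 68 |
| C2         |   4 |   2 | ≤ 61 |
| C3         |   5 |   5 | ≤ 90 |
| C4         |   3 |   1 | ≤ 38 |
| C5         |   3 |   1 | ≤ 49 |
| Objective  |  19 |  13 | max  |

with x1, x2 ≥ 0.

Primal max cᵀx s.t. Ax ≤ b, x ≥ 0  →  Dual min bᵀy s.t. Aᵀy ≥ c, y ≥ 0.

Minimize: z = 68y1 + 61y2 + 90y3 + 38y4 + 49y5

Subject to:
  5y1 + 4y2 + 5y3 + 3y4 + 3y5 ≥ 19
  2y1 + 2y2 + 5y3 + y4 + y5 ≥ 13
  y1, y2, y3, y4, y5 ≥ 0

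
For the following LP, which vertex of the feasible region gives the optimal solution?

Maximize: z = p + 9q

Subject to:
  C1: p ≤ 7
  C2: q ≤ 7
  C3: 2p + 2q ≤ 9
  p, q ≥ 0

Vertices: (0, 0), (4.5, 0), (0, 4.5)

Evaluate the objective at each vertex of the feasible region:
  z(0, 0) = 0
  z(4.5, 0) = 4.5
  z(0, 4.5) = 40.5  ←
The maximum is at p = 0, q = 4.5.

(0, 4.5)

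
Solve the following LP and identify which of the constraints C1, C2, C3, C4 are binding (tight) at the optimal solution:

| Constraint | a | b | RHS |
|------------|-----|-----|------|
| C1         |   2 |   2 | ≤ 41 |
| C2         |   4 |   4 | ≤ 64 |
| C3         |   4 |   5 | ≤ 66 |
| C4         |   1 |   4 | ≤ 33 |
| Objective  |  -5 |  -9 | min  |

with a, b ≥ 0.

At a = 9, b = 6, compute slack b - a·x for each constraint:
  C1: 41 − 30 = 11  (slack)
  C2: 64 − 60 = 4  (slack)
  C3: 66 − 66 = 0  (binding)
  C4: 33 − 33 = 0  (binding)

Optimal: a = 9, b = 6
Binding: C3, C4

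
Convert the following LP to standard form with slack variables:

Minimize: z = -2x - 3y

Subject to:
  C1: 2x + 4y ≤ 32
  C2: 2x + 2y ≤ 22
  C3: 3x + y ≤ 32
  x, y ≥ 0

min z = -2x - 3y

s.t.
  2x + 4y + s1 = 32
  2x + 2y + s2 = 22
  3x + y + s3 = 32
  x, y, s1, s2, s3 ≥ 0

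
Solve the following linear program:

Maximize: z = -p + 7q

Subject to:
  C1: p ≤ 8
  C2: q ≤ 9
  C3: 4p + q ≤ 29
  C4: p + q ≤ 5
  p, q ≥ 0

Evaluate the objective at each vertex of the feasible region:
  z(0, 0) = 0
  z(5, 0) = -5
  z(0, 5) = 35  ←
The maximum is at p = 0, q = 5.

p = 0, q = 5, z = 35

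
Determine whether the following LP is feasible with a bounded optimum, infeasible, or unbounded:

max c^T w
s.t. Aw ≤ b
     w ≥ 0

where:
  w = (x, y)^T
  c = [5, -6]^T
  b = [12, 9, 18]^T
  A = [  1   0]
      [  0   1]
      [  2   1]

Feasible with a bounded optimal solution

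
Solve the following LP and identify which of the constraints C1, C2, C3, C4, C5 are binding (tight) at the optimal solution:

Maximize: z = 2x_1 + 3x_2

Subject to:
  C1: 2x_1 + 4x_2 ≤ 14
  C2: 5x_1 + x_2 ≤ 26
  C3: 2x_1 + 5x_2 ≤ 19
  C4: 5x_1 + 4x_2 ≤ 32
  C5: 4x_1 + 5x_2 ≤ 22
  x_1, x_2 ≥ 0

At x_1 = 3, x_2 = 2, compute slack b - a·x for each constraint:
  C1: 14 − 14 = 0  (binding)
  C2: 26 − 17 = 9  (slack)
  C3: 19 − 16 = 3  (slack)
  C4: 32 − 23 = 9  (slack)
  C5: 22 − 22 = 0  (binding)

Optimal: x_1 = 3, x_2 = 2
Binding: C1, C5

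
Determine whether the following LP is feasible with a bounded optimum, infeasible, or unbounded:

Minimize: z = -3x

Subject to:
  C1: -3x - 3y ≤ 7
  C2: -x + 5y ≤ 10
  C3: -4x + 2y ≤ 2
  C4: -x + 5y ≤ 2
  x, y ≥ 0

Unbounded (objective can decrease without bound)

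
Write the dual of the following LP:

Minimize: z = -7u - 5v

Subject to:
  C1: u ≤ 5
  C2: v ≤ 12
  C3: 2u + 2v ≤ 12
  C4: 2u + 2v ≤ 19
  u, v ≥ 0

Primal min cᵀx s.t. Ax ≤ b, x ≥ 0  →  Dual max −bᵀy s.t. Aᵀy ≥ −c, y ≥ 0.

Maximize: z = -5y1 - 12y2 - 12y3 - 19y4

Subject to:
  y1 + 2y3 + 2y4 ≥ 7
  y2 + 2y3 + 2y4 ≥ 5
  y1, y2, y3, y4 ≥ 0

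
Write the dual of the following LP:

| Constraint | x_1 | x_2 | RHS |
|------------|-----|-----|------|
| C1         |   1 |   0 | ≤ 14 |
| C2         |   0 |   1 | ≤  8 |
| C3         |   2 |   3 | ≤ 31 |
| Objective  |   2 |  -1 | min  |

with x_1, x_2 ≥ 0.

Primal min cᵀx s.t. Ax ≤ b, x ≥ 0  →  Dual max −bᵀy s.t. Aᵀy ≥ −c, y ≥ 0.

Maximize: z = -14y1 - 8y2 - 31y3

Subject to:
  y1 + 2y3 ≥ -2
  y2 + 3y3 ≥ 1
  y1, y2, y3 ≥ 0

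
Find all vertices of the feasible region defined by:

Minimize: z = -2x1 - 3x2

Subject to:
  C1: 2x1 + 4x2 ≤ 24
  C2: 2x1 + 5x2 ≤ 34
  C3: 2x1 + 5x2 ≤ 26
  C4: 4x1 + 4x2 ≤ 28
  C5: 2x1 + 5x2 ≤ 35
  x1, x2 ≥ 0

(0, 0), (7, 0), (3, 4), (0, 5.2)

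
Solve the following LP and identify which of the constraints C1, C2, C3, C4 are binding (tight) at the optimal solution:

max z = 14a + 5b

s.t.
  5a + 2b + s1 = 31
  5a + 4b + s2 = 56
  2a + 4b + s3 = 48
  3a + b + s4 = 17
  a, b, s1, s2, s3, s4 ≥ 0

At a = 3, b = 8, compute slack b - a·x for each constraint:
  C1: 31 − 31 = 0  (binding)
  C2: 56 − 47 = 9  (slack)
  C3: 48 − 38 = 10  (slack)
  C4: 17 − 17 = 0  (binding)

Optimal: a = 3, b = 8
Binding: C1, C4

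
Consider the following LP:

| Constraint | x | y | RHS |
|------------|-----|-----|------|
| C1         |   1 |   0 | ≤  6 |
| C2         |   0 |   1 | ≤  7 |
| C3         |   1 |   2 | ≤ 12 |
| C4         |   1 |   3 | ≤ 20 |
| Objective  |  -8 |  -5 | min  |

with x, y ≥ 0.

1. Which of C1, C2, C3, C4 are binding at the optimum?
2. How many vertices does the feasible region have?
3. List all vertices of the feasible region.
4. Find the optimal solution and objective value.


1. C1, C3
2. 4
3. (0, 0), (6, 0), (6, 3), (0, 6)
4. x = 6, y = 3, z = -63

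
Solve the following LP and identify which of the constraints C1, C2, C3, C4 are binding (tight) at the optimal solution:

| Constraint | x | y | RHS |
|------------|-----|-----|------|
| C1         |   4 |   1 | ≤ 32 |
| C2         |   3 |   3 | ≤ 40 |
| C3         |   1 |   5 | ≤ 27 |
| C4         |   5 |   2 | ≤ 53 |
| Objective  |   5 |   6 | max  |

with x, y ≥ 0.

At x = 7, y = 4, compute slack b - a·x for each constraint:
  C1: 32 − 32 = 0  (binding)
  C2: 40 − 33 = 7  (slack)
  C3: 27 − 27 = 0  (binding)
  C4: 53 − 43 = 10  (slack)

Optimal: x = 7, y = 4
Binding: C1, C3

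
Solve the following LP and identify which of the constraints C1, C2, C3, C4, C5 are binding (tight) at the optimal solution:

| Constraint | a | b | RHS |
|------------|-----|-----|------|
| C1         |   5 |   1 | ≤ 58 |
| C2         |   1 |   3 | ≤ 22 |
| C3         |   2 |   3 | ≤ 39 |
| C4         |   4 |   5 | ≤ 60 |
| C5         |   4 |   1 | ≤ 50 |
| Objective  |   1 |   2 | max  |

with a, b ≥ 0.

At a = 10, b = 4, compute slack b - a·x for each constraint:
  C1: 58 − 54 = 4  (slack)
  C2: 22 − 22 = 0  (binding)
  C3: 39 − 32 = 7  (slack)
  C4: 60 − 60 = 0  (binding)
  C5: 50 − 44 = 6  (slack)

Optimal: a = 10, b = 4
Binding: C2, C4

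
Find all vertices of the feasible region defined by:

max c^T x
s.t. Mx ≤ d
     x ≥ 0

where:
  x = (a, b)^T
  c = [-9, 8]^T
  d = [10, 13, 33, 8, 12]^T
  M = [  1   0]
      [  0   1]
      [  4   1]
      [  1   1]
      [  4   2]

(0, 0), (3, 0), (0, 6)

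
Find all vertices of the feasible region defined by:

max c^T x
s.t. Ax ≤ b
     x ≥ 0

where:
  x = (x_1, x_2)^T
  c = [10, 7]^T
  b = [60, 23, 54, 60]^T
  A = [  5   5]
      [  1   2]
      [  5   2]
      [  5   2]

(0, 0), (10.8, 0), (10, 2), (1, 11), (0, 11.5)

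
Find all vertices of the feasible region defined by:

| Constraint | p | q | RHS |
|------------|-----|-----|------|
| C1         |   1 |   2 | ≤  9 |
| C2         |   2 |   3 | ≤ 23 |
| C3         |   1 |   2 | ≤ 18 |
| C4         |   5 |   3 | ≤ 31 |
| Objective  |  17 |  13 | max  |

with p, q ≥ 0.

(0, 0), (6.2, 0), (5, 2), (0, 4.5)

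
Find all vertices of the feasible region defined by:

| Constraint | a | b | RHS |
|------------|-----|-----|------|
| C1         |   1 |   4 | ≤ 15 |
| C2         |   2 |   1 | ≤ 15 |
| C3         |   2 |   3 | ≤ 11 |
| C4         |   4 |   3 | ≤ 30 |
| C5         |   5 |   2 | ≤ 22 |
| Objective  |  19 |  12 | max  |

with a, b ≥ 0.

(0, 0), (4.4, 0), (4, 1), (0, 3.667)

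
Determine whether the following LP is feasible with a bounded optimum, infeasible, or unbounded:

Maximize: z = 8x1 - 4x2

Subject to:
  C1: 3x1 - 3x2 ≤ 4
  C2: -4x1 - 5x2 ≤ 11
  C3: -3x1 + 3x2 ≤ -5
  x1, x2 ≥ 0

Infeasible (no feasible solution exists)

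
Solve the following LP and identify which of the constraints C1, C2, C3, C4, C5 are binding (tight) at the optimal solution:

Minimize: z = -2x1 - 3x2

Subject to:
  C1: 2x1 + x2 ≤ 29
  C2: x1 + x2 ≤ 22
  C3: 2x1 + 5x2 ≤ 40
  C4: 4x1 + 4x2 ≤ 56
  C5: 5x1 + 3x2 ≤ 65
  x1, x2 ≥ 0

At x1 = 10, x2 = 4, compute slack b - a·x for each constraint:
  C1: 29 − 24 = 5  (slack)
  C2: 22 − 14 = 8  (slack)
  C3: 40 − 40 = 0  (binding)
  C4: 56 − 56 = 0  (binding)
  C5: 65 − 62 = 3  (slack)

Optimal: x1 = 10, x2 = 4
Binding: C3, C4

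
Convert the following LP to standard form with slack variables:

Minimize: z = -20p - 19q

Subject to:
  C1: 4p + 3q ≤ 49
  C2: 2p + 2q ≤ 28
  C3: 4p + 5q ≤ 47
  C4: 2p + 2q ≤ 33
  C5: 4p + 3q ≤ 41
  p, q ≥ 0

min z = -20p - 19q

s.t.
  4p + 3q + s1 = 49
  2p + 2q + s2 = 28
  4p + 5q + s3 = 47
  2p + 2q + s4 = 33
  4p + 3q + s5 = 41
  p, q, s1, s2, s3, s4, s5 ≥ 0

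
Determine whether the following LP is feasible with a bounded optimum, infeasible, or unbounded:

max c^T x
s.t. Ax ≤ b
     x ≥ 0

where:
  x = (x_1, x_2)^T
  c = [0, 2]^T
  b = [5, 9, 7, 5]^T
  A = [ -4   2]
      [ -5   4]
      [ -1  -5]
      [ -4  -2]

Unbounded (objective can increase without bound)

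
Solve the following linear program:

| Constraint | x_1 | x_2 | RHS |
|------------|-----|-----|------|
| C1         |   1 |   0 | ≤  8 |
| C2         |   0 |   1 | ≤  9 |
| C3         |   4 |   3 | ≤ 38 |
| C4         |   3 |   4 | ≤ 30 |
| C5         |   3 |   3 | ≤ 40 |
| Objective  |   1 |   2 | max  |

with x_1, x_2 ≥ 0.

Evaluate the objective at each vertex of the feasible region:
  z(0, 0) = 0
  z(8, 0) = 8
  z(8, 1.5) = 11
  z(0, 7.5) = 15  ←
The maximum is at x_1 = 0, x_2 = 7.5.

x_1 = 0, x_2 = 7.5, z = 15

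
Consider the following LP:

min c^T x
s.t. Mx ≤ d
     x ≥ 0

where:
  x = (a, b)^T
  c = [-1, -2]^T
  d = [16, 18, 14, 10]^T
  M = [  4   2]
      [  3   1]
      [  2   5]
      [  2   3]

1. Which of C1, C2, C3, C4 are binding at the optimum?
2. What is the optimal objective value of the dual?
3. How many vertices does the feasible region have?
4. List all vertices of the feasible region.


1. C3, C4
2. -6
3. 5
4. (0, 0), (4, 0), (3.5, 1), (2, 2), (0, 2.8)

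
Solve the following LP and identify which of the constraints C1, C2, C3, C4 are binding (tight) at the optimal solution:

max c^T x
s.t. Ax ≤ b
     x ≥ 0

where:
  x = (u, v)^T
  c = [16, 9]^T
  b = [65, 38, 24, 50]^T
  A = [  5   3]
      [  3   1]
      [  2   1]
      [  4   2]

At u = 7, v = 10, compute slack b - a·x for each constraint:
  C1: 65 − 65 = 0  (binding)
  C2: 38 − 31 = 7  (slack)
  C3: 24 − 24 = 0  (binding)
  C4: 50 − 48 = 2  (slack)

Optimal: u = 7, v = 10
Binding: C1, C3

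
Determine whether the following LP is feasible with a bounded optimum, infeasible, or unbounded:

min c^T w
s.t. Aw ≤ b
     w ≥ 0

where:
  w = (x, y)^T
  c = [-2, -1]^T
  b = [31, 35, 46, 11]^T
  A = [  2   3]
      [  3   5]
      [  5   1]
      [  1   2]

Feasible with a bounded optimal solution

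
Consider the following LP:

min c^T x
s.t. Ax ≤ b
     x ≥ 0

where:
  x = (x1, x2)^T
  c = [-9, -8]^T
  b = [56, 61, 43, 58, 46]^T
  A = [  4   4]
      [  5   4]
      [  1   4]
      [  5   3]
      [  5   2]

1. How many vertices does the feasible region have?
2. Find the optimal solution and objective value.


1. 6
2. x1 = 5, x2 = 9, z = -117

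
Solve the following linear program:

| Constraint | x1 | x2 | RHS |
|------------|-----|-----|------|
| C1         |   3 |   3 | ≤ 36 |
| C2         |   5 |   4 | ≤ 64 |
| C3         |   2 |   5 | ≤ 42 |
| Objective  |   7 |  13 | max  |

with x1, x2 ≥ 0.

Evaluate the objective at each vertex of the feasible region:
  z(0, 0) = 0
  z(12, 0) = 84
  z(6, 6) = 120  ←
  z(0, 8.4) = 109.2
The maximum is at x1 = 6, x2 = 6.

x1 = 6, x2 = 6, z = 120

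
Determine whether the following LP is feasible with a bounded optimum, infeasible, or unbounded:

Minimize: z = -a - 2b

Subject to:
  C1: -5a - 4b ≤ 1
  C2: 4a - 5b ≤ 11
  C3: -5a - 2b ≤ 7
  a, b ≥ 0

Unbounded (objective can decrease without bound)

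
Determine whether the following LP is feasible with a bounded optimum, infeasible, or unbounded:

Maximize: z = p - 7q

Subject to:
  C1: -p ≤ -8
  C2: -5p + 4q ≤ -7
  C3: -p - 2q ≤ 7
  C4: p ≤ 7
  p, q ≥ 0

Infeasible (no feasible solution exists)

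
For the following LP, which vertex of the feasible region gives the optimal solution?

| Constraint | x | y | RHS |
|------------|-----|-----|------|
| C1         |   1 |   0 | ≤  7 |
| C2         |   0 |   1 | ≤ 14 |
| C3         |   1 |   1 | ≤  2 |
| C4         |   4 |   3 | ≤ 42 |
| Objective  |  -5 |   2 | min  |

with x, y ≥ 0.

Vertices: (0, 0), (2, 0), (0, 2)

Evaluate the objective at each vertex of the feasible region:
  z(0, 0) = 0
  z(2, 0) = -10  ←
  z(0, 2) = 4
The minimum is at x = 2, y = 0.

(2, 0)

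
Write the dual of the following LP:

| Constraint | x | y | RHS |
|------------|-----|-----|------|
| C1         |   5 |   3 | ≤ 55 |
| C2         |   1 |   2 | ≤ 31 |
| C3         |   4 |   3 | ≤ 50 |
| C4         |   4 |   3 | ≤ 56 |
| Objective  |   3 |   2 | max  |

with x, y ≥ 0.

Primal max cᵀx s.t. Ax ≤ b, x ≥ 0  →  Dual min bᵀy s.t. Aᵀy ≥ c, y ≥ 0.

Minimize: z = 55y1 + 31y2 + 50y3 + 56y4

Subject to:
  5y1 + y2 + 4y3 + 4y4 ≥ 3
  3y1 + 2y2 + 3y3 + 3y4 ≥ 2
  y1, y2, y3, y4 ≥ 0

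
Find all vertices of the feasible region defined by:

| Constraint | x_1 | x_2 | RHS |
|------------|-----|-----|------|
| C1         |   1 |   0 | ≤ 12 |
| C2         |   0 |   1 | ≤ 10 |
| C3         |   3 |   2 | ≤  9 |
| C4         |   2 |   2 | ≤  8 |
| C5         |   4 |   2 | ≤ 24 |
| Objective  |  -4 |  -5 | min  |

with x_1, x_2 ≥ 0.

(0, 0), (3, 0), (1, 3), (0, 4)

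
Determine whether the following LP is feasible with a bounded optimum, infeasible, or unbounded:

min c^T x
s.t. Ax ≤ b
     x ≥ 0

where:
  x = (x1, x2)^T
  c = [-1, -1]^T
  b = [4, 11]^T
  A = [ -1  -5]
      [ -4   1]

Unbounded (objective can decrease without bound)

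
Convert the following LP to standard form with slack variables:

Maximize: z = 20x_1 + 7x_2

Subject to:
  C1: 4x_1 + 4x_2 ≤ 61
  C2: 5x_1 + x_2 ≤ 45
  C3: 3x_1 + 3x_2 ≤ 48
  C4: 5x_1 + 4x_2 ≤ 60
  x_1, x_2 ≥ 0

max z = 20x_1 + 7x_2

s.t.
  4x_1 + 4x_2 + s1 = 61
  5x_1 + x_2 + s2 = 45
  3x_1 + 3x_2 + s3 = 48
  5x_1 + 4x_2 + s4 = 60
  x_1, x_2, s1, s2, s3, s4 ≥ 0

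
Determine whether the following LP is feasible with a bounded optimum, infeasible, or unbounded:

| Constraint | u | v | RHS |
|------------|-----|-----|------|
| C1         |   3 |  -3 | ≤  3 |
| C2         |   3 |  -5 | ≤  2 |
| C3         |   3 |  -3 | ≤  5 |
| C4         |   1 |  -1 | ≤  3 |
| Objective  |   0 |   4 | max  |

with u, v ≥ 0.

Unbounded (objective can increase without bound)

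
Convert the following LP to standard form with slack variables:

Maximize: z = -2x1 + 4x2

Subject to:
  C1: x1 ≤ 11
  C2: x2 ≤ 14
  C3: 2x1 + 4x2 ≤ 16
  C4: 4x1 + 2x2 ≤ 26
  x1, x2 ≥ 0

max z = -2x1 + 4x2

s.t.
  x1 + s1 = 11
  x2 + s2 = 14
  2x1 + 4x2 + s3 = 16
  4x1 + 2x2 + s4 = 26
  x1, x2, s1, s2, s3, s4 ≥ 0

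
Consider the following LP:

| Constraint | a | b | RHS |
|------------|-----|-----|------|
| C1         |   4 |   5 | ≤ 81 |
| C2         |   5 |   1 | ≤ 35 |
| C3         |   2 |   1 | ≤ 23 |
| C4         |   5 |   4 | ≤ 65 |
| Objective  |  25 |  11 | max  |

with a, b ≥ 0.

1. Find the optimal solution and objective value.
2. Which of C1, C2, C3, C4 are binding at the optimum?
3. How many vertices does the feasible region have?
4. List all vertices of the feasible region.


1. a = 5, b = 10, z = 235
2. C2, C4
3. 5
4. (0, 0), (7, 0), (5, 10), (0.1111, 16.11), (0, 16.2)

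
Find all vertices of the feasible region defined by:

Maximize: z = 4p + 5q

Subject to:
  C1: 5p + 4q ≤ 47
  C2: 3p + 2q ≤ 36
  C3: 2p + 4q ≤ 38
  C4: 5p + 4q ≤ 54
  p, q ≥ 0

(0, 0), (9.4, 0), (3, 8), (0, 9.5)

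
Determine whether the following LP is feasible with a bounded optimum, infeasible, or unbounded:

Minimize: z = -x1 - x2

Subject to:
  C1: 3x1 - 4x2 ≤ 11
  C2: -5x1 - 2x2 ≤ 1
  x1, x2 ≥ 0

Unbounded (objective can decrease without bound)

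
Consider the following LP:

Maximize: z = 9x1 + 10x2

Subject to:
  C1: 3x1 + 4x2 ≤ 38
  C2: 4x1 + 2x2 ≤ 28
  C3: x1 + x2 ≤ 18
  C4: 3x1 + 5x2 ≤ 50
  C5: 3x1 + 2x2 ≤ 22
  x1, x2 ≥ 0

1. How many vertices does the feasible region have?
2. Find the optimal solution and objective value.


1. 5
2. x1 = 2, x2 = 8, z = 98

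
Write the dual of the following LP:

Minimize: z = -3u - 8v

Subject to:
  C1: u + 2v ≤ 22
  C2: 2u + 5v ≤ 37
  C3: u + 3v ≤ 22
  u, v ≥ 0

Primal min cᵀx s.t. Ax ≤ b, x ≥ 0  →  Dual max −bᵀy s.t. Aᵀy ≥ −c, y ≥ 0.

Maximize: z = -22y1 - 37y2 - 22y3

Subject to:
  y1 + 2y2 + y3 ≥ 3
  2y1 + 5y2 + 3y3 ≥ 8
  y1, y2, y3 ≥ 0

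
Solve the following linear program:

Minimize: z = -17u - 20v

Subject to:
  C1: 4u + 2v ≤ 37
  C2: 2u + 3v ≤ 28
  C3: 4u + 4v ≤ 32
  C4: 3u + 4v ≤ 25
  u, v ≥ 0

Evaluate the objective at each vertex of the feasible region:
  z(0, 0) = 0
  z(8, 0) = -136
  z(7, 1) = -139  ←
  z(0, 6.25) = -125
The minimum is at u = 7, v = 1.

u = 7, v = 1, z = -139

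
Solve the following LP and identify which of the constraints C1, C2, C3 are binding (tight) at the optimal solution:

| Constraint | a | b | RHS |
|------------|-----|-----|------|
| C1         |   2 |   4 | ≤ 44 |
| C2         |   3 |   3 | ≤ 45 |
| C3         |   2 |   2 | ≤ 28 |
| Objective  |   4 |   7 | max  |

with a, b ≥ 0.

At a = 6, b = 8, compute slack b - a·x for each constraint:
  C1: 44 − 44 = 0  (binding)
  C2: 45 − 42 = 3  (slack)
  C3: 28 − 28 = 0  (binding)

Optimal: a = 6, b = 8
Binding: C1, C3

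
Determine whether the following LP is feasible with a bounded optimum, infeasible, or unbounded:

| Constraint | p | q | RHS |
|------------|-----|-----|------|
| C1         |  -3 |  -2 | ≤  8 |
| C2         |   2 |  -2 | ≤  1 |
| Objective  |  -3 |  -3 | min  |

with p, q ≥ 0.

Unbounded (objective can decrease without bound)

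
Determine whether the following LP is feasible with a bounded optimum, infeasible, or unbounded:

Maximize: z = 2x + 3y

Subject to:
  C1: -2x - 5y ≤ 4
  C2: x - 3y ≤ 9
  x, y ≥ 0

Unbounded (objective can increase without bound)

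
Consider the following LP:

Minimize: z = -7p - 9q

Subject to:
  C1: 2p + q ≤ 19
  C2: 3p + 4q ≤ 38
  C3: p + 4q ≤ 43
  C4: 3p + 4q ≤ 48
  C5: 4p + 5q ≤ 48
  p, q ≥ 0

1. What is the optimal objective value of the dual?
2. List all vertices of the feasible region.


1. -86
2. (0, 0), (9.5, 0), (7.833, 3.333), (2, 8), (0, 9.5)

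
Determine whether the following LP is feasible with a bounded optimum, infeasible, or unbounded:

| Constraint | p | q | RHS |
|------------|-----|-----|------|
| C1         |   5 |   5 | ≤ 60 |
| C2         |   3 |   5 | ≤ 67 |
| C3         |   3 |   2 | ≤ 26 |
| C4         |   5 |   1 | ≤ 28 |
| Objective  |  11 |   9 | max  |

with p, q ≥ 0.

Feasible with a bounded optimal solution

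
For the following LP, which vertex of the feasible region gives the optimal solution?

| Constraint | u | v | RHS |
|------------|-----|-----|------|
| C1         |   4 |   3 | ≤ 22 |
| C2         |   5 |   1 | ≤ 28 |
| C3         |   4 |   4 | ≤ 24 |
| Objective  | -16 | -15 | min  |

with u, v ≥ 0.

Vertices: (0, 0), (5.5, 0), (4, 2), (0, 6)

Evaluate the objective at each vertex of the feasible region:
  z(0, 0) = 0
  z(5.5, 0) = -88
  z(4, 2) = -94  ←
  z(0, 6) = -90
The minimum is at u = 4, v = 2.

(4, 2)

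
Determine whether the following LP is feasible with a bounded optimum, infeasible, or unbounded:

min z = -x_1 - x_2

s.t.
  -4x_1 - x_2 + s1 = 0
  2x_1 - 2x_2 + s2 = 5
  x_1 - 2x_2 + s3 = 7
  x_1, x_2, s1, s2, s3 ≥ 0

Unbounded (objective can decrease without bound)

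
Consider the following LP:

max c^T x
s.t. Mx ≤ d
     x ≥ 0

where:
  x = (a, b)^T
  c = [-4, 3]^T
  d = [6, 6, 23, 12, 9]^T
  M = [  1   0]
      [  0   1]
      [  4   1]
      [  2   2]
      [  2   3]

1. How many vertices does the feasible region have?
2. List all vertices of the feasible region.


1. 3
2. (0, 0), (4.5, 0), (0, 3)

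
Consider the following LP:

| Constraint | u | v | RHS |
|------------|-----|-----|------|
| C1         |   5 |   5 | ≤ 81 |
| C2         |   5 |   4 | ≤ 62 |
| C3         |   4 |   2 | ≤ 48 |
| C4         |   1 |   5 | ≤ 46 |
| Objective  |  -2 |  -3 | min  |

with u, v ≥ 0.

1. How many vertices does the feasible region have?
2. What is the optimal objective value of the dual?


1. 5
2. -36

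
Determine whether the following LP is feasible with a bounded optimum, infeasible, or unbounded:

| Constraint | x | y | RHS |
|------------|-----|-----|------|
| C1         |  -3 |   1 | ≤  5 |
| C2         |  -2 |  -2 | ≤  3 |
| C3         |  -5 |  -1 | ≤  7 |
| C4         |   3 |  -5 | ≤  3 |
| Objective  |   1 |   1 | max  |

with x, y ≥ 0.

Unbounded (objective can increase without bound)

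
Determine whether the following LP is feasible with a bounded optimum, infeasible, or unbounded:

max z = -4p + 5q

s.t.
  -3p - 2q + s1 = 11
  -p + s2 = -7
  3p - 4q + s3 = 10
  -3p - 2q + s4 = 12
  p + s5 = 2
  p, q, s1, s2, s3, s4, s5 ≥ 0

Infeasible (no feasible solution exists)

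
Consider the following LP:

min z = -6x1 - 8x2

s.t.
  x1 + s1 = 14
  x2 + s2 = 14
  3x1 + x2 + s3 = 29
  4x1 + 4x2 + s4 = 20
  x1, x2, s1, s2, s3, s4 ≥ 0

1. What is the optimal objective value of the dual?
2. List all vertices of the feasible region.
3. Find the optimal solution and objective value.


1. -40
2. (0, 0), (5, 0), (0, 5)
3. x1 = 0, x2 = 5, z = -40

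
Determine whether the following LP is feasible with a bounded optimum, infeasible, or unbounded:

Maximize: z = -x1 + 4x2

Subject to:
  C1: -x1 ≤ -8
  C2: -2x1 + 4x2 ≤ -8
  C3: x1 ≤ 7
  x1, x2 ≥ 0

Infeasible (no feasible solution exists)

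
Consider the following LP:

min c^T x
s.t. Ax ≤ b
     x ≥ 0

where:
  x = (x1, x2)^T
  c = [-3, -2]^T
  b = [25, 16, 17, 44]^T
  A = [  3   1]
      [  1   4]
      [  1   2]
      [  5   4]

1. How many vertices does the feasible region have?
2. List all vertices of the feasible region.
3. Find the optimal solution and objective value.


1. 5
2. (0, 0), (8.333, 0), (8, 1), (7, 2.25), (0, 4)
3. x1 = 8, x2 = 1, z = -26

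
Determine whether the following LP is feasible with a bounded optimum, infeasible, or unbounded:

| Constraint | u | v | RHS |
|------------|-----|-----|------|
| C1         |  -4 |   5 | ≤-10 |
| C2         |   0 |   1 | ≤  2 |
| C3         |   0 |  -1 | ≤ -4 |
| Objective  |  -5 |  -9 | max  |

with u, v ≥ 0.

Infeasible (no feasible solution exists)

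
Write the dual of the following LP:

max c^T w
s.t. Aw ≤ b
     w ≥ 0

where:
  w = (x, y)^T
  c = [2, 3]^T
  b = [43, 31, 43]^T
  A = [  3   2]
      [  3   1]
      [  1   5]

Primal max cᵀx s.t. Ax ≤ b, x ≥ 0  →  Dual min bᵀy s.t. Aᵀy ≥ c, y ≥ 0.

Minimize: z = 43y1 + 31y2 + 43y3

Subject to:
  3y1 + 3y2 + y3 ≥ 2
  2y1 + y2 + 5y3 ≥ 3
  y1, y2, y3 ≥ 0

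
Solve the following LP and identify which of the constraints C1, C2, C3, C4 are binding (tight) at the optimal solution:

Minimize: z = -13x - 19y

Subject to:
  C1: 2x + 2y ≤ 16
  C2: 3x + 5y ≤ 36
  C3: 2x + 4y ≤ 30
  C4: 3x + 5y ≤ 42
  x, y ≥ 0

At x = 2, y = 6, compute slack b - a·x for each constraint:
  C1: 16 − 16 = 0  (binding)
  C2: 36 − 36 = 0  (binding)
  C3: 30 − 28 = 2  (slack)
  C4: 42 − 36 = 6  (slack)

Optimal: x = 2, y = 6
Binding: C1, C2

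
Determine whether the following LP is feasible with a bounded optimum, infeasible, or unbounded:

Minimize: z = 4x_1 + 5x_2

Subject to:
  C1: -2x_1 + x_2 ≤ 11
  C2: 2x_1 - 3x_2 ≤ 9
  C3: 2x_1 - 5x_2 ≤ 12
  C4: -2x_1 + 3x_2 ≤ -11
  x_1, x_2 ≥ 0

Infeasible (no feasible solution exists)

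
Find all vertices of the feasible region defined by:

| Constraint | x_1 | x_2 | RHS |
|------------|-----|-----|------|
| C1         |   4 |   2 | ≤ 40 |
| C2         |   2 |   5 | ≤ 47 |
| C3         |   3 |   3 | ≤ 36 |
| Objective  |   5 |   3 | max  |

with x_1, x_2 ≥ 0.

(0, 0), (10, 0), (8, 4), (4.333, 7.667), (0, 9.4)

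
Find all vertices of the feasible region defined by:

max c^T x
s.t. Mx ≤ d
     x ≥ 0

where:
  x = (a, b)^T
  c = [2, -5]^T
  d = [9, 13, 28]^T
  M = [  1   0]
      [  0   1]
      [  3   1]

(0, 0), (9, 0), (9, 1), (5, 13), (0, 13)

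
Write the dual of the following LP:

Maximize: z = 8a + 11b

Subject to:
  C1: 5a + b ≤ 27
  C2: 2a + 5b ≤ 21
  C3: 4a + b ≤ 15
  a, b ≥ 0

Primal max cᵀx s.t. Ax ≤ b, x ≥ 0  →  Dual min bᵀy s.t. Aᵀy ≥ c, y ≥ 0.

Minimize: z = 27y1 + 21y2 + 15y3

Subject to:
  5y1 + 2y2 + 4y3 ≥ 8
  y1 + 5y2 + y3 ≥ 11
  y1, y2, y3 ≥ 0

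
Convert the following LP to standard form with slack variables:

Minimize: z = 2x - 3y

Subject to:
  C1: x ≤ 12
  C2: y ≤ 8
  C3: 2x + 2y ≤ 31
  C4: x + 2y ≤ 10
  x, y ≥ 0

min z = 2x - 3y

s.t.
  x + s1 = 12
  y + s2 = 8
  2x + 2y + s3 = 31
  x + 2y + s4 = 10
  x, y, s1, s2, s3, s4 ≥ 0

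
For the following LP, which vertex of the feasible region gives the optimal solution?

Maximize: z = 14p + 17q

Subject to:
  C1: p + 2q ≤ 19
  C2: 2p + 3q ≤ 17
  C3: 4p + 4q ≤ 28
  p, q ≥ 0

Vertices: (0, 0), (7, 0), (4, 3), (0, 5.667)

Evaluate the objective at each vertex of the feasible region:
  z(0, 0) = 0
  z(7, 0) = 98
  z(4, 3) = 107  ←
  z(0, 5.667) = 96.33
The maximum is at p = 4, q = 3.

(4, 3)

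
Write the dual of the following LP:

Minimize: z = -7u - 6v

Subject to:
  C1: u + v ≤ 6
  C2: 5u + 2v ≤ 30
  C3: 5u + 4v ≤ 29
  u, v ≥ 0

Primal min cᵀx s.t. Ax ≤ b, x ≥ 0  →  Dual max −bᵀy s.t. Aᵀy ≥ −c, y ≥ 0.

Maximize: z = -6y1 - 30y2 - 29y3

Subject to:
  y1 + 5y2 + 5y3 ≥ 7
  y1 + 2y2 + 4y3 ≥ 6
  y1, y2, y3 ≥ 0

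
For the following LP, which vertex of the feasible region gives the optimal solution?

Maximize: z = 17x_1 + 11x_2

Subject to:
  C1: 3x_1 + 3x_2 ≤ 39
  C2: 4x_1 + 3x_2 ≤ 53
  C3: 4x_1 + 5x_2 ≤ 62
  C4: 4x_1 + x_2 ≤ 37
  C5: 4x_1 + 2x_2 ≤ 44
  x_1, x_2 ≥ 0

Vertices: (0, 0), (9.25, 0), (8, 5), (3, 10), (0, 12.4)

Evaluate the objective at each vertex of the feasible region:
  z(0, 0) = 0
  z(9.25, 0) = 157.2
  z(8, 5) = 191  ←
  z(3, 10) = 161
  z(0, 12.4) = 136.4
The maximum is at x_1 = 8, x_2 = 5.

(8, 5)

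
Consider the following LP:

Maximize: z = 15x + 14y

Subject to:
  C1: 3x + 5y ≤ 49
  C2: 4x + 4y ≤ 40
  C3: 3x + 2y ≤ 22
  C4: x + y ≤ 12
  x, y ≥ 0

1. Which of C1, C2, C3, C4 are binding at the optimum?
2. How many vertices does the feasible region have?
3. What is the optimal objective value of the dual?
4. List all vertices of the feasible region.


1. C2, C3
2. 5
3. 142
4. (0, 0), (7.333, 0), (2, 8), (0.5, 9.5), (0, 9.8)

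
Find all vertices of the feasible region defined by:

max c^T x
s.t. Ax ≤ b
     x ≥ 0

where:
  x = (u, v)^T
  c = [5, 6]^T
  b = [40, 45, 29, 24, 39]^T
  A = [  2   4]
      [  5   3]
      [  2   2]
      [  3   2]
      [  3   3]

(0, 0), (8, 0), (2, 9), (0, 10)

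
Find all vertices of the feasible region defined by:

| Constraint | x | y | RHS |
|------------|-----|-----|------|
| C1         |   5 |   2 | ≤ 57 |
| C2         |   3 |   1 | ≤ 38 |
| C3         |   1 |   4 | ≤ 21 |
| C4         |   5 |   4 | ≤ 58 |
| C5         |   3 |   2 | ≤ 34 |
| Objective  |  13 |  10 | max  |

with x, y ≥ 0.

(0, 0), (11.33, 0), (10, 2), (9.25, 2.938), (0, 5.25)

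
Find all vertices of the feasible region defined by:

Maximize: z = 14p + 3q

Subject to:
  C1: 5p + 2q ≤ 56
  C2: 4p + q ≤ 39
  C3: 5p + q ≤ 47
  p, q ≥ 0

(0, 0), (9.4, 0), (8, 7), (7.333, 9.667), (0, 28)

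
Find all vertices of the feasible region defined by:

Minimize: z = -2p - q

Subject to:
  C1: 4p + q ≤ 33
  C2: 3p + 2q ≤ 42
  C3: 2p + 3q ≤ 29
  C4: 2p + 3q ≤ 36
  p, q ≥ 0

(0, 0), (8.25, 0), (7, 5), (0, 9.667)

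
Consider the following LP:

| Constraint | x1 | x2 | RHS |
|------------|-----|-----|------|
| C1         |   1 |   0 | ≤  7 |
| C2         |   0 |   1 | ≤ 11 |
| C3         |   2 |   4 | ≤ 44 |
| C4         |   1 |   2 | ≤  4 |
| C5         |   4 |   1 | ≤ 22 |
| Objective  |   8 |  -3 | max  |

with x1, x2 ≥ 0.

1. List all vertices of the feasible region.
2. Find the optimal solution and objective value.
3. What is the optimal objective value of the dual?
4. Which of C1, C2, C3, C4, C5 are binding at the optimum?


1. (0, 0), (4, 0), (0, 2)
2. x1 = 4, x2 = 0, z = 32
3. 32
4. C4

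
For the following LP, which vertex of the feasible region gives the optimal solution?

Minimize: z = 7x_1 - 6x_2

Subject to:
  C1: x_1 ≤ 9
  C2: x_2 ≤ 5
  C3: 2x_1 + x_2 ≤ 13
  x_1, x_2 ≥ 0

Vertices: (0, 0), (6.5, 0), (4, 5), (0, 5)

Evaluate the objective at each vertex of the feasible region:
  z(0, 0) = 0
  z(6.5, 0) = 45.5
  z(4, 5) = -2
  z(0, 5) = -30  ←
The minimum is at x_1 = 0, x_2 = 5.

(0, 5)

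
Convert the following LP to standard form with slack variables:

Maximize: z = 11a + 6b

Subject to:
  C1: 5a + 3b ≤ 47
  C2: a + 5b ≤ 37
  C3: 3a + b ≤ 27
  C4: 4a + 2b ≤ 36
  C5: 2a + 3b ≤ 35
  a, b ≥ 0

max z = 11a + 6b

s.t.
  5a + 3b + s1 = 47
  a + 5b + s2 = 37
  3a + b + s3 = 27
  4a + 2b + s4 = 36
  2a + 3b + s5 = 35
  a, b, s1, s2, s3, s4, s5 ≥ 0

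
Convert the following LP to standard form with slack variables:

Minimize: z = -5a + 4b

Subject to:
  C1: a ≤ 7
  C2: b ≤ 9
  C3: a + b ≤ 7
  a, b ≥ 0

min z = -5a + 4b

s.t.
  a + s1 = 7
  b + s2 = 9
  a + b + s3 = 7
  a, b, s1, s2, s3 ≥ 0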